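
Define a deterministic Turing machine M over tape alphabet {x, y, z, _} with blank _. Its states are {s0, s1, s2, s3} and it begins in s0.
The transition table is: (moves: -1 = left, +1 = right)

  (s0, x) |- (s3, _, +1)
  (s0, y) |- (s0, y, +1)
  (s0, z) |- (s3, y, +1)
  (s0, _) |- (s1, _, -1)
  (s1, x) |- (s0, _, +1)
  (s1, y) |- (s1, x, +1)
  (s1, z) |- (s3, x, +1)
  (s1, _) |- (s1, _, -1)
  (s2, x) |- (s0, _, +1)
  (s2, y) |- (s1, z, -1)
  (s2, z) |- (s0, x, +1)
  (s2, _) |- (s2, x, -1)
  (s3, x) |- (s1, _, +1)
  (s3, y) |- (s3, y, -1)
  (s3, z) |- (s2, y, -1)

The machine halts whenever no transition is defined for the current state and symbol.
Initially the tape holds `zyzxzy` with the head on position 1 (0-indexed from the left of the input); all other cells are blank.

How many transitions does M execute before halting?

24

state=s0 head=1 tape=z[y]zxzy_   (s0,y)→(s0,y,+1)
state=s0 head=2 tape=zy[z]xzy_   (s0,z)→(s3,y,+1)
state=s3 head=3 tape=zyy[x]zy_   (s3,x)→(s1,_,+1)
state=s1 head=4 tape=zyy_[z]y_   (s1,z)→(s3,x,+1)
state=s3 head=5 tape=zyy_x[y]_   (s3,y)→(s3,y,-1)
state=s3 head=4 tape=zyy_[x]y_   (s3,x)→(s1,_,+1)
state=s1 head=5 tape=zyy__[y]_   (s1,y)→(s1,x,+1)
state=s1 head=6 tape=zyy__x[_]   (s1,_)→(s1,_,-1)
state=s1 head=5 tape=zyy__[x]_   (s1,x)→(s0,_,+1)
state=s0 head=6 tape=zyy___[_]   (s0,_)→(s1,_,-1)
state=s1 head=5 tape=zyy__[_]_   (s1,_)→(s1,_,-1)
state=s1 head=4 tape=zyy_[_]__   (s1,_)→(s1,_,-1)
state=s1 head=3 tape=zyy[_]___   (s1,_)→(s1,_,-1)
state=s1 head=2 tape=zy[y]____   (s1,y)→(s1,x,+1)
state=s1 head=3 tape=zyx[_]___   (s1,_)→(s1,_,-1)
state=s1 head=2 tape=zy[x]____   (s1,x)→(s0,_,+1)
state=s0 head=3 tape=zy_[_]___   (s0,_)→(s1,_,-1)
state=s1 head=2 tape=zy[_]____   (s1,_)→(s1,_,-1)
state=s1 head=1 tape=z[y]_____   (s1,y)→(s1,x,+1)
state=s1 head=2 tape=zx[_]____   (s1,_)→(s1,_,-1)
state=s1 head=1 tape=z[x]_____   (s1,x)→(s0,_,+1)
state=s0 head=2 tape=z_[_]____   (s0,_)→(s1,_,-1)
state=s1 head=1 tape=z[_]_____   (s1,_)→(s1,_,-1)
state=s1 head=0 tape=[z]______   (s1,z)→(s3,x,+1)
state=s3 head=1 tape=x[_]_____
M halts after 24 transitions.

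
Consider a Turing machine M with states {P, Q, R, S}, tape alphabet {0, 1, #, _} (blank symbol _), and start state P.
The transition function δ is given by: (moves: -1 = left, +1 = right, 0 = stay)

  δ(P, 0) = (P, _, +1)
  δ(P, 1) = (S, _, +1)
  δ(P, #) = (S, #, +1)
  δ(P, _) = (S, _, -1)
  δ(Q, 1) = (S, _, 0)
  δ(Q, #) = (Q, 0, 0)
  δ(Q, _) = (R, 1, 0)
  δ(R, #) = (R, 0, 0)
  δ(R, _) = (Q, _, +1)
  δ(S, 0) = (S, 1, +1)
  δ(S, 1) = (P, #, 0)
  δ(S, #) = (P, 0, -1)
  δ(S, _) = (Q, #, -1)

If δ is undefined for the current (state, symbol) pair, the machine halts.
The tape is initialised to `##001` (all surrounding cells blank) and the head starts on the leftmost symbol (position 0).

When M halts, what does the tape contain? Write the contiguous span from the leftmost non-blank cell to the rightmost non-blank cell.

P | [#]#001_   read # → write #, move +1, go to S
S | #[#]001_   read # → write 0, move -1, go to P
P | [#]0001_   read # → write #, move +1, go to S
S | #[0]001_   read 0 → write 1, move +1, go to S
S | #1[0]01_   read 0 → write 1, move +1, go to S
S | #11[0]1_   read 0 → write 1, move +1, go to S
S | #111[1]_   read 1 → write #, move 0, go to P
P | #111[#]_   read # → write #, move +1, go to S
S | #111#[_]   read _ → write #, move -1, go to Q
Q | #111[#]#   read # → write 0, move 0, go to Q
Q | #111[0]#
The non-blank tape span at halt is #1110#.

#1110#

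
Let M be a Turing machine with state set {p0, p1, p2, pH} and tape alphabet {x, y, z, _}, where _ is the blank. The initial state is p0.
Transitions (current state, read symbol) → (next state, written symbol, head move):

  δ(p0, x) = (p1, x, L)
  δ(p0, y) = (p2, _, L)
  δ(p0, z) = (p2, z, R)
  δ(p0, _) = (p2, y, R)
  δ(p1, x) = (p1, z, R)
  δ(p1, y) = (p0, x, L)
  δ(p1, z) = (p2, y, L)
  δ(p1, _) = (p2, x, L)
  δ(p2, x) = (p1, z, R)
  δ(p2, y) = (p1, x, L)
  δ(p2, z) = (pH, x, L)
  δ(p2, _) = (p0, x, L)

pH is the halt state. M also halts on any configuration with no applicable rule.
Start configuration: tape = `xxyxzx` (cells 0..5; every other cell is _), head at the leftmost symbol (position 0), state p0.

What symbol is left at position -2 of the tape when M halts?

z

state=p0 head=0 tape=___[x]xyxzx   (p0,x)→(p1,x,L)
state=p1 head=-1 tape=__[_]xxyxzx   (p1,_)→(p2,x,L)
state=p2 head=-2 tape=_[_]xxxyxzx   (p2,_)→(p0,x,L)
state=p0 head=-3 tape=[_]xxxxyxzx   (p0,_)→(p2,y,R)
state=p2 head=-2 tape=y[x]xxxyxzx   (p2,x)→(p1,z,R)
state=p1 head=-1 tape=yz[x]xxyxzx   (p1,x)→(p1,z,R)
state=p1 head=0 tape=yzz[x]xyxzx   (p1,x)→(p1,z,R)
state=p1 head=1 tape=yzzz[x]yxzx   (p1,x)→(p1,z,R)
state=p1 head=2 tape=yzzzz[y]xzx   (p1,y)→(p0,x,L)
state=p0 head=1 tape=yzzz[z]xxzx   (p0,z)→(p2,z,R)
state=p2 head=2 tape=yzzzz[x]xzx   (p2,x)→(p1,z,R)
state=p1 head=3 tape=yzzzzz[x]zx   (p1,x)→(p1,z,R)
state=p1 head=4 tape=yzzzzzz[z]x   (p1,z)→(p2,y,L)
state=p2 head=3 tape=yzzzzz[z]yx   (p2,z)→(pH,x,L)
state=pH head=2 tape=yzzzz[z]xyx
Cell -2 holds z when M halts.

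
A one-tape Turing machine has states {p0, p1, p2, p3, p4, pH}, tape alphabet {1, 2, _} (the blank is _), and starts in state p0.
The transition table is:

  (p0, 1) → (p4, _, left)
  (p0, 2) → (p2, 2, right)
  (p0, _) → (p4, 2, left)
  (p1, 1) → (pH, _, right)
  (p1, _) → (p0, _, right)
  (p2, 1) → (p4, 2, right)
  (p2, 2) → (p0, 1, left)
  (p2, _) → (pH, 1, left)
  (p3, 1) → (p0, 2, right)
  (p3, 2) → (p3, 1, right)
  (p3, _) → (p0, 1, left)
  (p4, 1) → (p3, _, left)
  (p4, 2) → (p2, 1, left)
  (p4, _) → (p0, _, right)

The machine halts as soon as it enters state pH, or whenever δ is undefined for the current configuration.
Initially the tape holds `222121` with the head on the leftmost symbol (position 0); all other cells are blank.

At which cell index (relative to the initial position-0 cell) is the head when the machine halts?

-2

p0 | __[2]22121   read 2 → write 2, move right, go to p2
p2 | __2[2]2121   read 2 → write 1, move left, go to p0
p0 | __[2]12121   read 2 → write 2, move right, go to p2
p2 | __2[1]2121   read 1 → write 2, move right, go to p4
p4 | __22[2]121   read 2 → write 1, move left, go to p2
p2 | __2[2]1121   read 2 → write 1, move left, go to p0
p0 | __[2]11121   read 2 → write 2, move right, go to p2
p2 | __2[1]1121   read 1 → write 2, move right, go to p4
p4 | __22[1]121   read 1 → write _, move left, go to p3
p3 | __2[2]_121   read 2 → write 1, move right, go to p3
p3 | __21[_]121   read _ → write 1, move left, go to p0
p0 | __2[1]1121   read 1 → write _, move left, go to p4
p4 | __[2]_1121   read 2 → write 1, move left, go to p2
p2 | _[_]1_1121   read _ → write 1, move left, go to pH
pH | [_]11_1121
At halt the head is at cell -2.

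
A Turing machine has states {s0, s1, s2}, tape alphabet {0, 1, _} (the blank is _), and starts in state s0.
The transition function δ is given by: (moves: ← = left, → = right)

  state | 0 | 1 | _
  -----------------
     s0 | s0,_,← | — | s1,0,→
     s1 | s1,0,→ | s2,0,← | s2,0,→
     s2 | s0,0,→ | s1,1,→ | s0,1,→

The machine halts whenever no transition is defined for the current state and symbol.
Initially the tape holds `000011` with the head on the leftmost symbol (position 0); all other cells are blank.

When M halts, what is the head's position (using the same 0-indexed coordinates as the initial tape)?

s0 | __[0]00011   read 0 → write _, move ←, go to s0
s0 | _[_]_00011   read _ → write 0, move →, go to s1
s1 | _0[_]00011   read _ → write 0, move →, go to s2
s2 | _00[0]0011   read 0 → write 0, move →, go to s0
s0 | _000[0]011   read 0 → write _, move ←, go to s0
s0 | _00[0]_011   read 0 → write _, move ←, go to s0
s0 | _0[0]__011   read 0 → write _, move ←, go to s0
s0 | _[0]___011   read 0 → write _, move ←, go to s0
s0 | [_]____011   read _ → write 0, move →, go to s1
s1 | 0[_]___011   read _ → write 0, move →, go to s2
s2 | 00[_]__011   read _ → write 1, move →, go to s0
s0 | 001[_]_011   read _ → write 0, move →, go to s1
s1 | 0010[_]011   read _ → write 0, move →, go to s2
s2 | 00100[0]11   read 0 → write 0, move →, go to s0
s0 | 001000[1]1
At halt the head is at cell 4.

4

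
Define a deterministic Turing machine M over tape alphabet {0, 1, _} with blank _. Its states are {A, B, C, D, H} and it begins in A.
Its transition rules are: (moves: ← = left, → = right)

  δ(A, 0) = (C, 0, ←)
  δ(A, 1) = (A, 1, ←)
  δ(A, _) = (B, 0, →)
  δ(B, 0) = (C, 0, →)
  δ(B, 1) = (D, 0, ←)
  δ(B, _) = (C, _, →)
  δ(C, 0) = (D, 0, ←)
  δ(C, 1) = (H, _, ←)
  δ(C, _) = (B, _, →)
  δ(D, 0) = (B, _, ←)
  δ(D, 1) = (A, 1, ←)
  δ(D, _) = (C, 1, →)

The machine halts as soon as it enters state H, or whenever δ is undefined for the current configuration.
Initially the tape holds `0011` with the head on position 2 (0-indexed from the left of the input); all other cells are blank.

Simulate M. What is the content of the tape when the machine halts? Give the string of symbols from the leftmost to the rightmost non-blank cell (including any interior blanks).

0_1

A | ___00[1]1   read 1 → write 1, move ←, go to A
A | ___0[0]11   read 0 → write 0, move ←, go to C
C | ___[0]011   read 0 → write 0, move ←, go to D
D | __[_]0011   read _ → write 1, move →, go to C
C | __1[0]011   read 0 → write 0, move ←, go to D
D | __[1]0011   read 1 → write 1, move ←, go to A
A | _[_]10011   read _ → write 0, move →, go to B
B | _0[1]0011   read 1 → write 0, move ←, go to D
D | _[0]00011   read 0 → write _, move ←, go to B
B | [_]_00011   read _ → write _, move →, go to C
C | _[_]00011   read _ → write _, move →, go to B
B | __[0]0011   read 0 → write 0, move →, go to C
C | __0[0]011   read 0 → write 0, move ←, go to D
D | __[0]0011   read 0 → write _, move ←, go to B
B | _[_]_0011   read _ → write _, move →, go to C
C | __[_]0011   read _ → write _, move →, go to B
B | ___[0]011   read 0 → write 0, move →, go to C
C | ___0[0]11   read 0 → write 0, move ←, go to D
D | ___[0]011   read 0 → write _, move ←, go to B
B | __[_]_011   read _ → write _, move →, go to C
C | ___[_]011   read _ → write _, move →, go to B
B | ____[0]11   read 0 → write 0, move →, go to C
C | ____0[1]1   read 1 → write _, move ←, go to H
H | ____[0]_1
The non-blank tape span at halt is 0_1.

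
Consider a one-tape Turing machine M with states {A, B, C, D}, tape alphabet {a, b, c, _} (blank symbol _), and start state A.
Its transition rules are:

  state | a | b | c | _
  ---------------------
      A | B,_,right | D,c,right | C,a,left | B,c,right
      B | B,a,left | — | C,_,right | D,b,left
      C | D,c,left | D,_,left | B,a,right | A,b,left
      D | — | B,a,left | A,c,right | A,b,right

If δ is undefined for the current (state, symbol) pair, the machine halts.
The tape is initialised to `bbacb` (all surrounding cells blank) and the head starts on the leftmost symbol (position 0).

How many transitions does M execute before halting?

19

state=A head=0 tape=___[b]bacb   (A,b)→(D,c,right)
state=D head=1 tape=___c[b]acb   (D,b)→(B,a,left)
state=B head=0 tape=___[c]aacb   (B,c)→(C,_,right)
state=C head=1 tape=____[a]acb   (C,a)→(D,c,left)
state=D head=0 tape=___[_]cacb   (D,_)→(A,b,right)
state=A head=1 tape=___b[c]acb   (A,c)→(C,a,left)
state=C head=0 tape=___[b]aacb   (C,b)→(D,_,left)
state=D head=-1 tape=__[_]_aacb   (D,_)→(A,b,right)
state=A head=0 tape=__b[_]aacb   (A,_)→(B,c,right)
state=B head=1 tape=__bc[a]acb   (B,a)→(B,a,left)
state=B head=0 tape=__b[c]aacb   (B,c)→(C,_,right)
state=C head=1 tape=__b_[a]acb   (C,a)→(D,c,left)
state=D head=0 tape=__b[_]cacb   (D,_)→(A,b,right)
state=A head=1 tape=__bb[c]acb   (A,c)→(C,a,left)
state=C head=0 tape=__b[b]aacb   (C,b)→(D,_,left)
state=D head=-1 tape=__[b]_aacb   (D,b)→(B,a,left)
state=B head=-2 tape=_[_]a_aacb   (B,_)→(D,b,left)
state=D head=-3 tape=[_]ba_aacb   (D,_)→(A,b,right)
state=A head=-2 tape=b[b]a_aacb   (A,b)→(D,c,right)
state=D head=-1 tape=bc[a]_aacb
M halts after 19 transitions.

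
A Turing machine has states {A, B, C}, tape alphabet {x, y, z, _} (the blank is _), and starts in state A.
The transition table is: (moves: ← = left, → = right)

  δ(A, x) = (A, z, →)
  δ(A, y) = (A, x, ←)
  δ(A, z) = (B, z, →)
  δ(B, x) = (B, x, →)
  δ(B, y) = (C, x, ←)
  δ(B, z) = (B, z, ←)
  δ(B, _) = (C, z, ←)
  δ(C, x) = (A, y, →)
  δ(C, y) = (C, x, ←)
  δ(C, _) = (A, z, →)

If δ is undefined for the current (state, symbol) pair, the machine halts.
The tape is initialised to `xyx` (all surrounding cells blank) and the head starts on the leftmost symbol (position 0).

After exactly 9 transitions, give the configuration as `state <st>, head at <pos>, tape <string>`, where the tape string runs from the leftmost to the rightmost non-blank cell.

state C, head at 3, tape zxyzz

state=A head=0 tape=[x]yx__   (A,x)→(A,z,→)
state=A head=1 tape=z[y]x__   (A,y)→(A,x,←)
state=A head=0 tape=[z]xx__   (A,z)→(B,z,→)
state=B head=1 tape=z[x]x__   (B,x)→(B,x,→)
state=B head=2 tape=zx[x]__   (B,x)→(B,x,→)
state=B head=3 tape=zxx[_]_   (B,_)→(C,z,←)
state=C head=2 tape=zx[x]z_   (C,x)→(A,y,→)
state=A head=3 tape=zxy[z]_   (A,z)→(B,z,→)
state=B head=4 tape=zxyz[_]   (B,_)→(C,z,←)
state=C head=3 tape=zxy[z]z
After 9 steps: state C, head at 3, tape zxyzz.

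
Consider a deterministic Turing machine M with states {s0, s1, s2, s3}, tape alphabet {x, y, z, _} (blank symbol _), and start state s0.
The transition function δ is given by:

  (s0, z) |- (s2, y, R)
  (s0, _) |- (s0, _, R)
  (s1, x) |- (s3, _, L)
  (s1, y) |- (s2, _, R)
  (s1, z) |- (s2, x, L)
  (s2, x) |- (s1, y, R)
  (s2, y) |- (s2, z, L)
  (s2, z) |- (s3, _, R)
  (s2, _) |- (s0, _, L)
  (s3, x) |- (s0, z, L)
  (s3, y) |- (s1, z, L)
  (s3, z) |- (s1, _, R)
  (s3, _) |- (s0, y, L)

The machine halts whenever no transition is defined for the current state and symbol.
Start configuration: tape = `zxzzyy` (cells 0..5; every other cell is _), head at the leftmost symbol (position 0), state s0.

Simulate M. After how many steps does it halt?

15

s0 | __[z]xzzyy   read z → write y, move R, go to s2
s2 | __y[x]zzyy   read x → write y, move R, go to s1
s1 | __yy[z]zyy   read z → write x, move L, go to s2
s2 | __y[y]xzyy   read y → write z, move L, go to s2
s2 | __[y]zxzyy   read y → write z, move L, go to s2
s2 | _[_]zzxzyy   read _ → write _, move L, go to s0
s0 | [_]_zzxzyy   read _ → write _, move R, go to s0
s0 | _[_]zzxzyy   read _ → write _, move R, go to s0
s0 | __[z]zxzyy   read z → write y, move R, go to s2
s2 | __y[z]xzyy   read z → write _, move R, go to s3
s3 | __y_[x]zyy   read x → write z, move L, go to s0
s0 | __y[_]zzyy   read _ → write _, move R, go to s0
s0 | __y_[z]zyy   read z → write y, move R, go to s2
s2 | __y_y[z]yy   read z → write _, move R, go to s3
s3 | __y_y_[y]y   read y → write z, move L, go to s1
s1 | __y_y[_]zy
M halts after 15 transitions.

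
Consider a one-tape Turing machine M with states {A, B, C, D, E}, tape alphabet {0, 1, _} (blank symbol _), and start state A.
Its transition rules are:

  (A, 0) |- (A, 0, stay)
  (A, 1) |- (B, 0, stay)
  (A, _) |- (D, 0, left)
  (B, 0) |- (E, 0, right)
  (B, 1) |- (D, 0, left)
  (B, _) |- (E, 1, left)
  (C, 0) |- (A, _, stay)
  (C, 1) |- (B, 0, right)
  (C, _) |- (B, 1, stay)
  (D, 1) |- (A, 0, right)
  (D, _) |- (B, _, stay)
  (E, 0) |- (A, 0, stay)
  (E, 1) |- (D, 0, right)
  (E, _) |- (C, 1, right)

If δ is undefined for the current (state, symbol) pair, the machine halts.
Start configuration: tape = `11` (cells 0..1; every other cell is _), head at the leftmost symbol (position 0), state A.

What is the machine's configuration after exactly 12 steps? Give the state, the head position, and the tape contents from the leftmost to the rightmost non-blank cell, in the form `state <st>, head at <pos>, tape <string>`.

state A, head at 1, tape 001

state=A head=0 tape=[1]1_   (A,1)→(B,0,stay)
state=B head=0 tape=[0]1_   (B,0)→(E,0,right)
state=E head=1 tape=0[1]_   (E,1)→(D,0,right)
state=D head=2 tape=00[_]   (D,_)→(B,_,stay)
state=B head=2 tape=00[_]   (B,_)→(E,1,left)
state=E head=1 tape=0[0]1   (E,0)→(A,0,stay)
state=A head=1 tape=0[0]1   (A,0)→(A,0,stay)
state=A head=1 tape=0[0]1   (A,0)→(A,0,stay)
state=A head=1 tape=0[0]1   (A,0)→(A,0,stay)
state=A head=1 tape=0[0]1   (A,0)→(A,0,stay)
state=A head=1 tape=0[0]1   (A,0)→(A,0,stay)
state=A head=1 tape=0[0]1   (A,0)→(A,0,stay)
state=A head=1 tape=0[0]1
After 12 steps: state A, head at 1, tape 001.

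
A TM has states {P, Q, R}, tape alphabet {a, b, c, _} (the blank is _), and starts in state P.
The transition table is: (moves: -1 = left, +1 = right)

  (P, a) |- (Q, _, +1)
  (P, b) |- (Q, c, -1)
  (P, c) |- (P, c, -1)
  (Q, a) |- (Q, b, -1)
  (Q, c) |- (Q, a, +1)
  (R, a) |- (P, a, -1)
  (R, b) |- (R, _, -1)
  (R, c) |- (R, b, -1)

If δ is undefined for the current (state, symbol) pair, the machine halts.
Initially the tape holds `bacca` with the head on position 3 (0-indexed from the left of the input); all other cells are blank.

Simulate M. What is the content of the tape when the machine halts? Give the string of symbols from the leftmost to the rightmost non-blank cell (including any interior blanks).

state=P head=3 tape=bac[c]a   (P,c)→(P,c,-1)
state=P head=2 tape=ba[c]ca   (P,c)→(P,c,-1)
state=P head=1 tape=b[a]cca   (P,a)→(Q,_,+1)
state=Q head=2 tape=b_[c]ca   (Q,c)→(Q,a,+1)
state=Q head=3 tape=b_a[c]a   (Q,c)→(Q,a,+1)
state=Q head=4 tape=b_aa[a]   (Q,a)→(Q,b,-1)
state=Q head=3 tape=b_a[a]b   (Q,a)→(Q,b,-1)
state=Q head=2 tape=b_[a]bb   (Q,a)→(Q,b,-1)
state=Q head=1 tape=b[_]bbb
The non-blank tape span at halt is b_bbb.

b_bbb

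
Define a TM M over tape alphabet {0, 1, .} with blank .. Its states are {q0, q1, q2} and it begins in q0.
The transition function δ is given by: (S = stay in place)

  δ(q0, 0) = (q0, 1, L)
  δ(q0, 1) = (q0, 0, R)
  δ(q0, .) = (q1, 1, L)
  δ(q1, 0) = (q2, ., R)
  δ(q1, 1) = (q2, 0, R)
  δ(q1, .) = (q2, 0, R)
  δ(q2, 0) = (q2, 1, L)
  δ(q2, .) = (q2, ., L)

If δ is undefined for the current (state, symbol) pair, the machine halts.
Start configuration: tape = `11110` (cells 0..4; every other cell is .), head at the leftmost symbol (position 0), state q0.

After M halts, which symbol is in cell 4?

1

q0 | ..[1]1110   read 1 → write 0, move R, go to q0
q0 | ..0[1]110   read 1 → write 0, move R, go to q0
q0 | ..00[1]10   read 1 → write 0, move R, go to q0
q0 | ..000[1]0   read 1 → write 0, move R, go to q0
q0 | ..0000[0]   read 0 → write 1, move L, go to q0
q0 | ..000[0]1   read 0 → write 1, move L, go to q0
q0 | ..00[0]11   read 0 → write 1, move L, go to q0
q0 | ..0[0]111   read 0 → write 1, move L, go to q0
q0 | ..[0]1111   read 0 → write 1, move L, go to q0
q0 | .[.]11111   read . → write 1, move L, go to q1
q1 | [.]111111   read . → write 0, move R, go to q2
q2 | 0[1]11111
Cell 4 holds 1 when M halts.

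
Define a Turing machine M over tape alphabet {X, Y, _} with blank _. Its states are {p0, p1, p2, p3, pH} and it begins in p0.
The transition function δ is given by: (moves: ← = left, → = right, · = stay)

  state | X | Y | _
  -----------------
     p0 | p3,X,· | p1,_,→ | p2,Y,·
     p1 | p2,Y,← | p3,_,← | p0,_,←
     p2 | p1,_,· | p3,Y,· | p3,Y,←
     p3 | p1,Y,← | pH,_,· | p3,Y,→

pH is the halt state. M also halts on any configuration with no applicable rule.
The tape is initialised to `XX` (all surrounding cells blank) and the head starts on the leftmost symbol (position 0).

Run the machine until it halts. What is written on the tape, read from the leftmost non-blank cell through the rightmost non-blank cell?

YX

p0 | __[X]X   read X → write X, move ·, go to p3
p3 | __[X]X   read X → write Y, move ←, go to p1
p1 | _[_]YX   read _ → write _, move ←, go to p0
p0 | [_]_YX   read _ → write Y, move ·, go to p2
p2 | [Y]_YX   read Y → write Y, move ·, go to p3
p3 | [Y]_YX   read Y → write _, move ·, go to pH
pH | [_]_YX
The non-blank tape span at halt is YX.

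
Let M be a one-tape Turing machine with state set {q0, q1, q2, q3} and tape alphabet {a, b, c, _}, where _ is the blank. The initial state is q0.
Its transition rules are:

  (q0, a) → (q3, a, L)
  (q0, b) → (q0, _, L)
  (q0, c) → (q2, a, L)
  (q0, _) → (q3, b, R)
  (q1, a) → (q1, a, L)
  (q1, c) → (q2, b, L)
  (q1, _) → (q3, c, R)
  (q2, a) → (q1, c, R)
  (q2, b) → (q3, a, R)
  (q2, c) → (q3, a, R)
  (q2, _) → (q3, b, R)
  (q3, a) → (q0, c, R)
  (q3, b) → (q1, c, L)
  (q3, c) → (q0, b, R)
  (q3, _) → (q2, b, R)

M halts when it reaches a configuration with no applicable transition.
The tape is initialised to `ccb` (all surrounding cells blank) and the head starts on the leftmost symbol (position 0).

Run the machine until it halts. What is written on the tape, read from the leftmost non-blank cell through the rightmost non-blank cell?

bcaca

state=q0 head=0 tape=___[c]cb   (q0,c)→(q2,a,L)
state=q2 head=-1 tape=__[_]acb   (q2,_)→(q3,b,R)
state=q3 head=0 tape=__b[a]cb   (q3,a)→(q0,c,R)
state=q0 head=1 tape=__bc[c]b   (q0,c)→(q2,a,L)
state=q2 head=0 tape=__b[c]ab   (q2,c)→(q3,a,R)
state=q3 head=1 tape=__ba[a]b   (q3,a)→(q0,c,R)
state=q0 head=2 tape=__bac[b]   (q0,b)→(q0,_,L)
state=q0 head=1 tape=__ba[c]_   (q0,c)→(q2,a,L)
state=q2 head=0 tape=__b[a]a_   (q2,a)→(q1,c,R)
state=q1 head=1 tape=__bc[a]_   (q1,a)→(q1,a,L)
state=q1 head=0 tape=__b[c]a_   (q1,c)→(q2,b,L)
state=q2 head=-1 tape=__[b]ba_   (q2,b)→(q3,a,R)
state=q3 head=0 tape=__a[b]a_   (q3,b)→(q1,c,L)
state=q1 head=-1 tape=__[a]ca_   (q1,a)→(q1,a,L)
state=q1 head=-2 tape=_[_]aca_   (q1,_)→(q3,c,R)
state=q3 head=-1 tape=_c[a]ca_   (q3,a)→(q0,c,R)
state=q0 head=0 tape=_cc[c]a_   (q0,c)→(q2,a,L)
state=q2 head=-1 tape=_c[c]aa_   (q2,c)→(q3,a,R)
state=q3 head=0 tape=_ca[a]a_   (q3,a)→(q0,c,R)
state=q0 head=1 tape=_cac[a]_   (q0,a)→(q3,a,L)
state=q3 head=0 tape=_ca[c]a_   (q3,c)→(q0,b,R)
state=q0 head=1 tape=_cab[a]_   (q0,a)→(q3,a,L)
state=q3 head=0 tape=_ca[b]a_   (q3,b)→(q1,c,L)
state=q1 head=-1 tape=_c[a]ca_   (q1,a)→(q1,a,L)
state=q1 head=-2 tape=_[c]aca_   (q1,c)→(q2,b,L)
state=q2 head=-3 tape=[_]baca_   (q2,_)→(q3,b,R)
state=q3 head=-2 tape=b[b]aca_   (q3,b)→(q1,c,L)
state=q1 head=-3 tape=[b]caca_
The non-blank tape span at halt is bcaca.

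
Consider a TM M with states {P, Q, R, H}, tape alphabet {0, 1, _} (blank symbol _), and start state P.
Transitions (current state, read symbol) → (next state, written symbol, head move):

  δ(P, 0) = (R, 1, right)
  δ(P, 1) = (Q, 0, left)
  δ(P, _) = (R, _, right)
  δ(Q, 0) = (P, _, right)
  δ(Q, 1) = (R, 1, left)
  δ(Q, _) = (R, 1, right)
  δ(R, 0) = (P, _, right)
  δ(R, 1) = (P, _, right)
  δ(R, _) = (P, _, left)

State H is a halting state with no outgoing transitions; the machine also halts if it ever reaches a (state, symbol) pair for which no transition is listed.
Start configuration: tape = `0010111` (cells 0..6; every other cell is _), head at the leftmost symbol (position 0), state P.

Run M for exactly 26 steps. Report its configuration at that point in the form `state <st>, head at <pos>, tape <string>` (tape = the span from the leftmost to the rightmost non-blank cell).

P | [0]010111__   read 0 → write 1, move right, go to R
R | 1[0]10111__   read 0 → write _, move right, go to P
P | 1_[1]0111__   read 1 → write 0, move left, go to Q
Q | 1[_]00111__   read _ → write 1, move right, go to R
R | 11[0]0111__   read 0 → write _, move right, go to P
P | 11_[0]111__   read 0 → write 1, move right, go to R
R | 11_1[1]11__   read 1 → write _, move right, go to P
P | 11_1_[1]1__   read 1 → write 0, move left, go to Q
Q | 11_1[_]01__   read _ → write 1, move right, go to R
R | 11_11[0]1__   read 0 → write _, move right, go to P
P | 11_11_[1]__   read 1 → write 0, move left, go to Q
Q | 11_11[_]0__   read _ → write 1, move right, go to R
R | 11_111[0]__   read 0 → write _, move right, go to P
P | 11_111_[_]_   read _ → write _, move right, go to R
R | 11_111__[_]   read _ → write _, move left, go to P
P | 11_111_[_]_   read _ → write _, move right, go to R
R | 11_111__[_]   read _ → write _, move left, go to P
P | 11_111_[_]_   read _ → write _, move right, go to R
R | 11_111__[_]   read _ → write _, move left, go to P
P | 11_111_[_]_   read _ → write _, move right, go to R
R | 11_111__[_]   read _ → write _, move left, go to P
P | 11_111_[_]_   read _ → write _, move right, go to R
R | 11_111__[_]   read _ → write _, move left, go to P
P | 11_111_[_]_   read _ → write _, move right, go to R
R | 11_111__[_]   read _ → write _, move left, go to P
P | 11_111_[_]_   read _ → write _, move right, go to R
R | 11_111__[_]
After 26 steps: state R, head at 8, tape 11_111.

state R, head at 8, tape 11_111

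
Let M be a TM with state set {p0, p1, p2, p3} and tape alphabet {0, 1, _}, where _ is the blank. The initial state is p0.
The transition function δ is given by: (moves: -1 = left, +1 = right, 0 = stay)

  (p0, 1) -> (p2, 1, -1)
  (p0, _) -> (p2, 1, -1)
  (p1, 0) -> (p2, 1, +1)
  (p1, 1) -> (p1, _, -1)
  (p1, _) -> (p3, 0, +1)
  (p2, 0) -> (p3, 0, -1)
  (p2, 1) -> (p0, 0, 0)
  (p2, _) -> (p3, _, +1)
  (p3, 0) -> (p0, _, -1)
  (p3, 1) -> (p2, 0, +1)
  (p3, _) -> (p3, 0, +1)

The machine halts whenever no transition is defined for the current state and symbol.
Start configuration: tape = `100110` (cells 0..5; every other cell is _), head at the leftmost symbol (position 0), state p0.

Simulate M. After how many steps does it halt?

p0 | __[1]00110   read 1 → write 1, move -1, go to p2
p2 | _[_]100110   read _ → write _, move +1, go to p3
p3 | __[1]00110   read 1 → write 0, move +1, go to p2
p2 | __0[0]0110   read 0 → write 0, move -1, go to p3
p3 | __[0]00110   read 0 → write _, move -1, go to p0
p0 | _[_]_00110   read _ → write 1, move -1, go to p2
p2 | [_]1_00110   read _ → write _, move +1, go to p3
p3 | _[1]_00110   read 1 → write 0, move +1, go to p2
p2 | _0[_]00110   read _ → write _, move +1, go to p3
p3 | _0_[0]0110   read 0 → write _, move -1, go to p0
p0 | _0[_]_0110   read _ → write 1, move -1, go to p2
p2 | _[0]1_0110   read 0 → write 0, move -1, go to p3
p3 | [_]01_0110   read _ → write 0, move +1, go to p3
p3 | 0[0]1_0110   read 0 → write _, move -1, go to p0
p0 | [0]_1_0110
M halts after 14 transitions.

14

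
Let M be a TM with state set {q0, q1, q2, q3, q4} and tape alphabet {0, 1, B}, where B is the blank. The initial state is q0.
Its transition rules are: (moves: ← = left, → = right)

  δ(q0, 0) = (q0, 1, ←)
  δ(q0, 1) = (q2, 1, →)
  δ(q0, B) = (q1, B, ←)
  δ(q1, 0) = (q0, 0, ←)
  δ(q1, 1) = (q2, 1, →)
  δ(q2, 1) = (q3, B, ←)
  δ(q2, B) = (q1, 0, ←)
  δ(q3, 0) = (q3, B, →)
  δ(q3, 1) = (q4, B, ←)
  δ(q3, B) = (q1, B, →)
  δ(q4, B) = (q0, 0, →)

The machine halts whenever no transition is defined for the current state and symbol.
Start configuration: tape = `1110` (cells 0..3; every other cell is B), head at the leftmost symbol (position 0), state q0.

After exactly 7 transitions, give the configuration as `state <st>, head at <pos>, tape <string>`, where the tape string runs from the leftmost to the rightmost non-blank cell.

q0 | BBB[1]110   read 1 → write 1, move →, go to q2
q2 | BBB1[1]10   read 1 → write B, move ←, go to q3
q3 | BBB[1]B10   read 1 → write B, move ←, go to q4
q4 | BB[B]BB10   read B → write 0, move →, go to q0
q0 | BB0[B]B10   read B → write B, move ←, go to q1
q1 | BB[0]BB10   read 0 → write 0, move ←, go to q0
q0 | B[B]0BB10   read B → write B, move ←, go to q1
q1 | [B]B0BB10
After 7 steps: state q1, head at -3, tape 0BB10.

state q1, head at -3, tape 0BB10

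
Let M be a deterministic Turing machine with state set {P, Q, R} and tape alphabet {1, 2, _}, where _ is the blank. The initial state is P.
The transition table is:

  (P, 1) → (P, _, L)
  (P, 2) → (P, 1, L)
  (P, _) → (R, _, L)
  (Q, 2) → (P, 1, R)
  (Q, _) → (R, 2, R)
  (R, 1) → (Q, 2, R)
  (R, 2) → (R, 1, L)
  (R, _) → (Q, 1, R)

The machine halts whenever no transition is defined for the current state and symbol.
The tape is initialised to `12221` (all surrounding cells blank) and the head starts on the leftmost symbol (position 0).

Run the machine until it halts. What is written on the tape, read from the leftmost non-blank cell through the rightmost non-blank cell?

state=P head=0 tape=____[1]2221   (P,1)→(P,_,L)
state=P head=-1 tape=___[_]_2221   (P,_)→(R,_,L)
state=R head=-2 tape=__[_]__2221   (R,_)→(Q,1,R)
state=Q head=-1 tape=__1[_]_2221   (Q,_)→(R,2,R)
state=R head=0 tape=__12[_]2221   (R,_)→(Q,1,R)
state=Q head=1 tape=__121[2]221   (Q,2)→(P,1,R)
state=P head=2 tape=__1211[2]21   (P,2)→(P,1,L)
state=P head=1 tape=__121[1]121   (P,1)→(P,_,L)
state=P head=0 tape=__12[1]_121   (P,1)→(P,_,L)
state=P head=-1 tape=__1[2]__121   (P,2)→(P,1,L)
state=P head=-2 tape=__[1]1__121   (P,1)→(P,_,L)
state=P head=-3 tape=_[_]_1__121   (P,_)→(R,_,L)
state=R head=-4 tape=[_]__1__121   (R,_)→(Q,1,R)
state=Q head=-3 tape=1[_]_1__121   (Q,_)→(R,2,R)
state=R head=-2 tape=12[_]1__121   (R,_)→(Q,1,R)
state=Q head=-1 tape=121[1]__121
The non-blank tape span at halt is 1211__121.

1211__121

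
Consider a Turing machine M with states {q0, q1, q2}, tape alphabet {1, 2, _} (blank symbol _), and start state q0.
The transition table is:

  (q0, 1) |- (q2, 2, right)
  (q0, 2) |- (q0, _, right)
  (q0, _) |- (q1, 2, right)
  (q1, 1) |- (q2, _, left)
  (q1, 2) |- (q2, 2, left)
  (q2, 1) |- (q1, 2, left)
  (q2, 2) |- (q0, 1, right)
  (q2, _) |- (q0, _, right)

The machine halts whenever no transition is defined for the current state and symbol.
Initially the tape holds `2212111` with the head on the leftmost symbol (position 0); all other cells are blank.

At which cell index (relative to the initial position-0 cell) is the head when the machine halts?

9

q0 | [2]212111___   read 2 → write _, move right, go to q0
q0 | _[2]12111___   read 2 → write _, move right, go to q0
q0 | __[1]2111___   read 1 → write 2, move right, go to q2
q2 | __2[2]111___   read 2 → write 1, move right, go to q0
q0 | __21[1]11___   read 1 → write 2, move right, go to q2
q2 | __212[1]1___   read 1 → write 2, move left, go to q1
q1 | __21[2]21___   read 2 → write 2, move left, go to q2
q2 | __2[1]221___   read 1 → write 2, move left, go to q1
q1 | __[2]2221___   read 2 → write 2, move left, go to q2
q2 | _[_]22221___   read _ → write _, move right, go to q0
q0 | __[2]2221___   read 2 → write _, move right, go to q0
q0 | ___[2]221___   read 2 → write _, move right, go to q0
q0 | ____[2]21___   read 2 → write _, move right, go to q0
q0 | _____[2]1___   read 2 → write _, move right, go to q0
q0 | ______[1]___   read 1 → write 2, move right, go to q2
q2 | ______2[_]__   read _ → write _, move right, go to q0
q0 | ______2_[_]_   read _ → write 2, move right, go to q1
q1 | ______2_2[_]
At halt the head is at cell 9.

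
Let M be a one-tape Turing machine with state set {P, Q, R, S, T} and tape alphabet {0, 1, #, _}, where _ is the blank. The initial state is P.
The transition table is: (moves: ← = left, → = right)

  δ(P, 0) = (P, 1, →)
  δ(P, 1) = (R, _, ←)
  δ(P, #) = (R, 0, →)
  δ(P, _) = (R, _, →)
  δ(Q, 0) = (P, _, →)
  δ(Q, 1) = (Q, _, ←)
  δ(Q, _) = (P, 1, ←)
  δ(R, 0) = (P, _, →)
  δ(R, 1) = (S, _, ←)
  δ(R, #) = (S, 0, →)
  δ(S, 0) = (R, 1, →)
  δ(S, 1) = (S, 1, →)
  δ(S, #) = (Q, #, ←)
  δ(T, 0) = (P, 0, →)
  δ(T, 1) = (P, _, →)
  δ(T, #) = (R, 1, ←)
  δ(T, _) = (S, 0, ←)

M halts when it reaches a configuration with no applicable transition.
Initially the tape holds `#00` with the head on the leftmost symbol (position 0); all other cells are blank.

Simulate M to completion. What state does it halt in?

R

state=P head=0 tape=[#]00__   (P,#)→(R,0,→)
state=R head=1 tape=0[0]0__   (R,0)→(P,_,→)
state=P head=2 tape=0_[0]__   (P,0)→(P,1,→)
state=P head=3 tape=0_1[_]_   (P,_)→(R,_,→)
state=R head=4 tape=0_1_[_]
No transition is defined for (R, _); M halts in state R.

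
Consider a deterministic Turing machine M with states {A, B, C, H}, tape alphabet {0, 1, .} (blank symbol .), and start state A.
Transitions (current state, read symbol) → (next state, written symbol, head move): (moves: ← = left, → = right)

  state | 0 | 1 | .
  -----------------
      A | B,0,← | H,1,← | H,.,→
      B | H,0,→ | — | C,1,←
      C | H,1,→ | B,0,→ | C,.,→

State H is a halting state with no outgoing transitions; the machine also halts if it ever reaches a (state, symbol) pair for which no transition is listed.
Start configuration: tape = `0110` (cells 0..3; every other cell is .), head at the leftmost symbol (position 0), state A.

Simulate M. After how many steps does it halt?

5

A | ..[0]110   read 0 → write 0, move ←, go to B
B | .[.]0110   read . → write 1, move ←, go to C
C | [.]10110   read . → write ., move →, go to C
C | .[1]0110   read 1 → write 0, move →, go to B
B | .0[0]110   read 0 → write 0, move →, go to H
H | .00[1]10
M halts after 5 transitions.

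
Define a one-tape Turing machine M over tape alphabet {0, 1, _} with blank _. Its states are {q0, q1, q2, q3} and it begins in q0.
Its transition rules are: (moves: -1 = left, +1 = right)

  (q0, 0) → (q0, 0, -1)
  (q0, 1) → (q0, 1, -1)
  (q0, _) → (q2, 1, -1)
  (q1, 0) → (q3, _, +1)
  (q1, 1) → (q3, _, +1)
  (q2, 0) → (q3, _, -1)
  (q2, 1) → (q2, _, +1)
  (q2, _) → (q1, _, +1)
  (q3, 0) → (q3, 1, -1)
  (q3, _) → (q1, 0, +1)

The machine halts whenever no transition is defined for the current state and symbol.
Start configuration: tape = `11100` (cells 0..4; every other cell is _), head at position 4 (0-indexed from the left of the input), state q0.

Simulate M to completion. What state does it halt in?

state=q0 head=4 tape=__1110[0]   (q0,0)→(q0,0,-1)
state=q0 head=3 tape=__111[0]0   (q0,0)→(q0,0,-1)
state=q0 head=2 tape=__11[1]00   (q0,1)→(q0,1,-1)
state=q0 head=1 tape=__1[1]100   (q0,1)→(q0,1,-1)
state=q0 head=0 tape=__[1]1100   (q0,1)→(q0,1,-1)
state=q0 head=-1 tape=_[_]11100   (q0,_)→(q2,1,-1)
state=q2 head=-2 tape=[_]111100   (q2,_)→(q1,_,+1)
state=q1 head=-1 tape=_[1]11100   (q1,1)→(q3,_,+1)
state=q3 head=0 tape=__[1]1100
No transition is defined for (q3, 1); M halts in state q3.

q3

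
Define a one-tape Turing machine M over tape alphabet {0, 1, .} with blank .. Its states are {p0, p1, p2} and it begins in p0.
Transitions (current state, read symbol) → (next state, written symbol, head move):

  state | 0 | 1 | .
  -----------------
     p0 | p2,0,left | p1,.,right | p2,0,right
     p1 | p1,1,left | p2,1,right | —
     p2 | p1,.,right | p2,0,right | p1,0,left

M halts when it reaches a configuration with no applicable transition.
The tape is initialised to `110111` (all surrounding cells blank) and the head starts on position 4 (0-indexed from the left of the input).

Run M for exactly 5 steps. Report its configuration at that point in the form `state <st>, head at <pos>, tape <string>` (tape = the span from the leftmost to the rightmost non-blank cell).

state=p0 head=4 tape=1101[1]1..   (p0,1)→(p1,.,right)
state=p1 head=5 tape=1101.[1]..   (p1,1)→(p2,1,right)
state=p2 head=6 tape=1101.1[.].   (p2,.)→(p1,0,left)
state=p1 head=5 tape=1101.[1]0.   (p1,1)→(p2,1,right)
state=p2 head=6 tape=1101.1[0].   (p2,0)→(p1,.,right)
state=p1 head=7 tape=1101.1.[.]
After 5 steps: state p1, head at 7, tape 1101.1.

state p1, head at 7, tape 1101.1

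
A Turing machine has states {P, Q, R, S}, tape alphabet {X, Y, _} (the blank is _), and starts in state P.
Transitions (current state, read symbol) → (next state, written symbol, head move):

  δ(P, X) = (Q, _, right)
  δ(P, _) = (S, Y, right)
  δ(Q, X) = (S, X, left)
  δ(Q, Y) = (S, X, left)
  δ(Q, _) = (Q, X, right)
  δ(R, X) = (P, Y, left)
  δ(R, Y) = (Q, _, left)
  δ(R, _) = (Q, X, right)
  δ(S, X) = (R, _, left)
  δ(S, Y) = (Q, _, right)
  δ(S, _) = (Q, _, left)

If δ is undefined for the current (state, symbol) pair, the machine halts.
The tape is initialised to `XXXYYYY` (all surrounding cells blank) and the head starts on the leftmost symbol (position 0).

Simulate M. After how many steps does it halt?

18

P | __[X]XXYYYY   read X → write _, move right, go to Q
Q | ___[X]XYYYY   read X → write X, move left, go to S
S | __[_]XXYYYY   read _ → write _, move left, go to Q
Q | _[_]_XXYYYY   read _ → write X, move right, go to Q
Q | _X[_]XXYYYY   read _ → write X, move right, go to Q
Q | _XX[X]XYYYY   read X → write X, move left, go to S
S | _X[X]XXYYYY   read X → write _, move left, go to R
R | _[X]_XXYYYY   read X → write Y, move left, go to P
P | [_]Y_XXYYYY   read _ → write Y, move right, go to S
S | Y[Y]_XXYYYY   read Y → write _, move right, go to Q
Q | Y_[_]XXYYYY   read _ → write X, move right, go to Q
Q | Y_X[X]XYYYY   read X → write X, move left, go to S
S | Y_[X]XXYYYY   read X → write _, move left, go to R
R | Y[_]_XXYYYY   read _ → write X, move right, go to Q
Q | YX[_]XXYYYY   read _ → write X, move right, go to Q
Q | YXX[X]XYYYY   read X → write X, move left, go to S
S | YX[X]XXYYYY   read X → write _, move left, go to R
R | Y[X]_XXYYYY   read X → write Y, move left, go to P
P | [Y]Y_XXYYYY
M halts after 18 transitions.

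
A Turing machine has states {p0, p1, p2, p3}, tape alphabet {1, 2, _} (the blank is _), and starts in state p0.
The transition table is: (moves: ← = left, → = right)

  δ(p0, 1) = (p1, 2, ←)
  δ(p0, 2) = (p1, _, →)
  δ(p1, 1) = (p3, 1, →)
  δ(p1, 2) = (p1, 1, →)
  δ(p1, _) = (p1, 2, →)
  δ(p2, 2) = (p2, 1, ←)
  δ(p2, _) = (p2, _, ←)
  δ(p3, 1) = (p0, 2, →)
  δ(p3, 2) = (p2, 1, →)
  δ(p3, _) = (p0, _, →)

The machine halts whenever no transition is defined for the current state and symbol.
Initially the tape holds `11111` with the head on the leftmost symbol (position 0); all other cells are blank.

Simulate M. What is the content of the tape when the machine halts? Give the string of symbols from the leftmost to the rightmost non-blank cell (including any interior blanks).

state=p0 head=0 tape=_[1]1111__   (p0,1)→(p1,2,←)
state=p1 head=-1 tape=[_]21111__   (p1,_)→(p1,2,→)
state=p1 head=0 tape=2[2]1111__   (p1,2)→(p1,1,→)
state=p1 head=1 tape=21[1]111__   (p1,1)→(p3,1,→)
state=p3 head=2 tape=211[1]11__   (p3,1)→(p0,2,→)
state=p0 head=3 tape=2112[1]1__   (p0,1)→(p1,2,←)
state=p1 head=2 tape=211[2]21__   (p1,2)→(p1,1,→)
state=p1 head=3 tape=2111[2]1__   (p1,2)→(p1,1,→)
state=p1 head=4 tape=21111[1]__   (p1,1)→(p3,1,→)
state=p3 head=5 tape=211111[_]_   (p3,_)→(p0,_,→)
state=p0 head=6 tape=211111_[_]
The non-blank tape span at halt is 211111.

211111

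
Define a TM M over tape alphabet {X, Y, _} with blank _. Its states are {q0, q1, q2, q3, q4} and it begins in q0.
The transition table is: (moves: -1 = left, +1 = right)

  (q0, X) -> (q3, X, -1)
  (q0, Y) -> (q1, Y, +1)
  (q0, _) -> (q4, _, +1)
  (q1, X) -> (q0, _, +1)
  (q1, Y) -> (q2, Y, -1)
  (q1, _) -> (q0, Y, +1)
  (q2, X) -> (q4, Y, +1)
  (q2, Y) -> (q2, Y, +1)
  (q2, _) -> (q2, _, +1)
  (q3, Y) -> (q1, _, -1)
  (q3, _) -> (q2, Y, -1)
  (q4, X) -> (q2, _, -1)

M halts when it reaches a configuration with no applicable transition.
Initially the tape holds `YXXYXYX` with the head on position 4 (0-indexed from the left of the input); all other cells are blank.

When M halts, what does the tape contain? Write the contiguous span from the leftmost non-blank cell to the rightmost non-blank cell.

state=q0 head=4 tape=YXXY[X]YX_   (q0,X)→(q3,X,-1)
state=q3 head=3 tape=YXX[Y]XYX_   (q3,Y)→(q1,_,-1)
state=q1 head=2 tape=YX[X]_XYX_   (q1,X)→(q0,_,+1)
state=q0 head=3 tape=YX_[_]XYX_   (q0,_)→(q4,_,+1)
state=q4 head=4 tape=YX__[X]YX_   (q4,X)→(q2,_,-1)
state=q2 head=3 tape=YX_[_]_YX_   (q2,_)→(q2,_,+1)
state=q2 head=4 tape=YX__[_]YX_   (q2,_)→(q2,_,+1)
state=q2 head=5 tape=YX___[Y]X_   (q2,Y)→(q2,Y,+1)
state=q2 head=6 tape=YX___Y[X]_   (q2,X)→(q4,Y,+1)
state=q4 head=7 tape=YX___YY[_]
The non-blank tape span at halt is YX___YY.

YX___YY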